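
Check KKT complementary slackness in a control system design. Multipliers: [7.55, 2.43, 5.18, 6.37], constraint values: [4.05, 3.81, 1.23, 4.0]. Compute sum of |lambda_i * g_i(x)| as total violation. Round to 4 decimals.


KKT complementary slackness check:
lambda_1 * g_1 = 7.55 * 4.05 = 30.5775
lambda_2 * g_2 = 2.43 * 3.81 = 9.2583
lambda_3 * g_3 = 5.18 * 1.23 = 6.3714
lambda_4 * g_4 = 6.37 * 4.0 = 25.48
Total violation = 30.5775 + 9.2583 + 6.3714 + 25.48 = 71.6872


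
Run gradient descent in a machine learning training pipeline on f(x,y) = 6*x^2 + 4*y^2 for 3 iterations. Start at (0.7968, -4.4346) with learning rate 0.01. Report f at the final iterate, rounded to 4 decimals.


Gradient descent on f(x,y) = 6*x^2 + 4*y^2.
Starting point: (0.7968, -4.4346), alpha = 0.01
Step 1: grad_x = 2*6*0.7968 = 9.5616, grad_y = 2*4*-4.4346 = -35.4768
  x_1 = 0.7968 - 0.01*9.5616 = 0.7012
  y_1 = -4.4346 - 0.01*-35.4768 = -4.0798
Step 2: grad_x = 2*6*0.7012 = 8.4142, grad_y = 2*4*-4.0798 = -32.6387
  x_2 = 0.7012 - 0.01*8.4142 = 0.617
  y_2 = -4.0798 - 0.01*-32.6387 = -3.7534
Step 3: grad_x = 2*6*0.617 = 7.4045, grad_y = 2*4*-3.7534 = -30.0276
  x_3 = 0.617 - 0.01*7.4045 = 0.543
  y_3 = -3.7534 - 0.01*-30.0276 = -3.4532
f(0.543, -3.4532) = 6*0.543^2 + 4*(-3.4532)^2 = 49.4666


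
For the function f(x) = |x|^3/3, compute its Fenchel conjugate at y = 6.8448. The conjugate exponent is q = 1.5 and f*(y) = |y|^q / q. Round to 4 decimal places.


The conjugate exponent q satisfies 1/p + 1/q = 1.
p = 3, so q = 3/(3 - 1) = 1.5
|y|^q = 6.8448^1.5 = 17.9078
f*(6.8448) = 17.9078 / 1.5 = 11.9385


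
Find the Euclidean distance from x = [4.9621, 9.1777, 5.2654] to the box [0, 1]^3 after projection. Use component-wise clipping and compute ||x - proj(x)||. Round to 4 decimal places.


Project each component onto [0, 1].
clip(4.9621) = 1.0, clip(9.1777) = 1.0, clip(5.2654) = 1.0
Projection = [1.0, 1.0, 1.0]
Squared diffs: [15.6982, 66.8748, 18.1936]
Distance = sqrt(100.7666) = 10.0383


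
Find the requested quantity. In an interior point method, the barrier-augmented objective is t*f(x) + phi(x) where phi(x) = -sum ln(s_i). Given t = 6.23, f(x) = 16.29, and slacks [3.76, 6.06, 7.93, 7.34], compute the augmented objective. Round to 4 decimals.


Step 1: Compute log-barrier.
ln values: [1.3244, 1.8017, 2.0707, 1.9933]
phi = -(1.3244 + 1.8017 + 2.0707 + 1.9933) = -7.1901
Step 2: Compute augmented objective.
t*f(x) = 6.23*16.29 = 101.4867
Total = 101.4867 - 7.1901 = 94.2966


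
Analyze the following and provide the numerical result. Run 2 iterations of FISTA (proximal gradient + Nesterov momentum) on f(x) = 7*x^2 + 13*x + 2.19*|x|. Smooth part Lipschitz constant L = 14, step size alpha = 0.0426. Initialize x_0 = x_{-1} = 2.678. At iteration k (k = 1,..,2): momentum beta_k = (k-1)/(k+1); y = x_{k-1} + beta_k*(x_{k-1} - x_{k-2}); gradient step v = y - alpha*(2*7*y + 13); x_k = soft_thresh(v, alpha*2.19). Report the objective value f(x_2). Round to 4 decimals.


FISTA on f(x) = 7*x^2 + 13*x + 2.19*|x|
L = 14, alpha = 0.0426
Iteration 1: beta = 0.0, y = 2.678 + 0.0*(2.678 - 2.678) = 2.678
  grad(y) = 50.492, v = y - alpha*grad = 0.527
  prox(v) = soft_thresh(0.527, 0.0933) = 0.4337
Iteration 2: beta = 0.3333, y = 0.4337 + 0.3333*(0.4337 - 2.678) = -0.3143
  grad(y) = 8.5993, v = y - alpha*grad = -0.6807
  prox(v) = soft_thresh(-0.6807, 0.0933) = -0.5874
f(x_2) = 7*(-0.5874)^2 + 13*(-0.5874) + 2.19*|-0.5874| = -3.9345


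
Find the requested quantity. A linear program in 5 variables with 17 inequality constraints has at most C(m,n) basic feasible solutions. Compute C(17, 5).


Each vertex corresponds to some choice of n active constraints out of m, so the number of vertices is at most C(m, n) = m! / (n!(m-n)!).
m = 17, n = 5
Numerator: 17 * 16 * 15 * 14 * 13
Denominator: 5! = 120
C(17, 5) = 6188


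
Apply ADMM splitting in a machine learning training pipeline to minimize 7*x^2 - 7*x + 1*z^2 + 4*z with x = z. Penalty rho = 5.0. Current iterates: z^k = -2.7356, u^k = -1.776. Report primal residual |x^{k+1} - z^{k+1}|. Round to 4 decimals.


ADMM iteration with rho = 5.0, z^k = -2.7356, u^k = -1.776
Step 1: x-update.
Minimize 7*x^2 - 7*x + (5.0/2)*(x + 2.7356 - 1.776)^2
FOC: (2*7 + 5.0)*x = 7 + 5.0*(-2.7356 + 1.776)
x^{k+1} = 0.1159
Step 2: z-update.
Minimize 1*z^2 + 4*z + (5.0/2)*(0.1159 - z - 1.776)^2
FOC: (2*1 + 5.0)*z = -4 + 5.0*(0.1159 - 1.776)
z^{k+1} = -1.7572
Step 3: u-update.
u^{k+1} = -1.776 + 0.1159 + 1.7572 = 0.0971
Step 4: Primal residual = |0.1159 + 1.7572| = 1.8731


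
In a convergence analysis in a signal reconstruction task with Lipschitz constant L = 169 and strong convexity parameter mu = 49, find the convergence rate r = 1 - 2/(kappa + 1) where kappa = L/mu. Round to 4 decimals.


Step 1: Compute the condition number.
kappa = L/mu = 169/49 = 3.449
Step 2: Compute the convergence rate.
r = 1 - 2/(kappa + 1) = 1 - 2*mu/(L + mu) = (L - mu)/(L + mu) = 120/218 = 0.5505


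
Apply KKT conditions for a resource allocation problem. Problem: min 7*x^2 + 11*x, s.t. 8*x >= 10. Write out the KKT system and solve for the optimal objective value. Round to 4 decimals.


Step 1: Try lambda = 0 (constraint inactive).
x_unc = -11/(2*7) = -0.7857
Check: 8*-0.7857 = -6.2856 < 10 -- violated!
Step 2: Constraint must be active: 8*x = 10
x* = 10/8 = 1.25
lambda = (2*7*1.25 + 11)/8 = 3.5625
Step 3: Compute optimal value.
f(x*) = 7*1.25^2 + 11*1.25 = 24.6875


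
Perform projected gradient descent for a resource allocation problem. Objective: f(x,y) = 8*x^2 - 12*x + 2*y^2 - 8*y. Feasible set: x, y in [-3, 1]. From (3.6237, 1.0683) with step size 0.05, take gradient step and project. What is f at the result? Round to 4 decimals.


Step 1: Compute gradient at (3.6237, 1.0683).
grad_x = 2*8*3.6237 - 12 = 45.9792
grad_y = 2*2*1.0683 - 8 = -3.7268
Step 2: Gradient step.
x_raw = 3.6237 - 0.05*45.9792 = 1.3247
y_raw = 1.0683 - 0.05*-3.7268 = 1.2546
Step 3: Project onto [-3, 1].
x_proj = clip(1.3247) = 1.0
y_proj = clip(1.2546) = 1.0
Step 4: Evaluate f.
f(1.0, 1.0) = -10.0


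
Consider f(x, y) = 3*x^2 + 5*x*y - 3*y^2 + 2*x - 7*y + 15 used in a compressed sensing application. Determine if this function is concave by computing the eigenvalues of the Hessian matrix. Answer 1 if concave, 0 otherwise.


The Hessian of f(x,y) = 3*x^2 + 5*x*y - 3*y^2 + 2*x - 7*y + 15 is:
H = [[6, 5], [5, -6]]
Trace = 6 - 6 = 0
Determinant = 6*-6 - (5)^2 = -61
Discriminant = (0)^2 - 4*-61 = 244.0
Eigenvalues: lambda_1 = -7.8102, lambda_2 = 7.8102
The function is not concave.

0


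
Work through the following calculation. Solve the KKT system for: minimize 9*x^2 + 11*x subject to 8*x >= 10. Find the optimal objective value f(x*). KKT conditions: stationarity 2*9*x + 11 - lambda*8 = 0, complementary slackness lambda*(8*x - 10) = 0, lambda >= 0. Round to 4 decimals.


Step 1: Try lambda = 0 (constraint inactive).
x_unc = -11/(2*9) = -0.6111
Check: 8*-0.6111 = -4.8888 < 10 -- violated!
Step 2: Constraint must be active: 8*x = 10
x* = 10/8 = 1.25
lambda = (2*9*1.25 + 11)/8 = 4.1875
Step 3: Compute optimal value.
f(x*) = 9*1.25^2 + 11*1.25 = 27.8125


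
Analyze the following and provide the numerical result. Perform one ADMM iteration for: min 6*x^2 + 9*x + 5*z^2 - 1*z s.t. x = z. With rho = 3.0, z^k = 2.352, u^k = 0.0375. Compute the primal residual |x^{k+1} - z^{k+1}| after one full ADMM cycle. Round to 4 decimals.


ADMM iteration with rho = 3.0, z^k = 2.352, u^k = 0.0375
Step 1: x-update.
Minimize 6*x^2 + 9*x + (3.0/2)*(x - 2.352 + 0.0375)^2
FOC: (2*6 + 3.0)*x = -9 + 3.0*(2.352 - 0.0375)
x^{k+1} = -0.1371
Step 2: z-update.
Minimize 5*z^2 - 1*z + (3.0/2)*(-0.1371 - z + 0.0375)^2
FOC: (2*5 + 3.0)*z = 1 + 3.0*(-0.1371 + 0.0375)
z^{k+1} = 0.0539
Step 3: u-update.
u^{k+1} = 0.0375 - 0.1371 - 0.0539 = -0.1535
Step 4: Primal residual = |-0.1371 - 0.0539| = 0.191


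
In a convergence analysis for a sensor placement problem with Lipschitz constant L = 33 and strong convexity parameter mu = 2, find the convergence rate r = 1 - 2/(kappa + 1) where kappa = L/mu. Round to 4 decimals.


Step 1: Compute the condition number.
kappa = L/mu = 33/2 = 16.5
Step 2: Compute the convergence rate.
r = 1 - 2/(kappa + 1) = 1 - 2*mu/(L + mu) = (L - mu)/(L + mu) = 31/35 = 0.8857


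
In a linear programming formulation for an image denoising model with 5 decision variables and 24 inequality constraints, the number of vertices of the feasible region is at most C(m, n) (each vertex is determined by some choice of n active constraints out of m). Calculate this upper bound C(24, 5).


Each vertex corresponds to some choice of n active constraints out of m, so the number of vertices is at most C(m, n) = m! / (n!(m-n)!).
m = 24, n = 5
Numerator: 24 * 23 * 22 * 21 * 20
Denominator: 5! = 120
C(24, 5) = 42504


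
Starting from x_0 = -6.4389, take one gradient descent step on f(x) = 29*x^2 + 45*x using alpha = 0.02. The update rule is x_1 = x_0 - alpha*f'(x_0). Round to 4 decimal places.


We compute the gradient at x_0 and apply the update.
f'(x) = 58*x + 45
f'(-6.4389) = 58*-6.4389 + 45 = -328.4562
x_1 = -6.4389 - 0.02*-328.4562 = 0.1302


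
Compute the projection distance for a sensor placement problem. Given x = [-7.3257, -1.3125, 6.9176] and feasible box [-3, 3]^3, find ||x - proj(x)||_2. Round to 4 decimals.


Project each component onto [-3, 3].
clip(-7.3257) = -3.0, clip(-1.3125) = -1.3125, clip(6.9176) = 3.0
Projection = [-3.0, -1.3125, 3.0]
Squared diffs: [18.7117, 0.0, 15.3476]
Distance = sqrt(34.0593) = 5.836


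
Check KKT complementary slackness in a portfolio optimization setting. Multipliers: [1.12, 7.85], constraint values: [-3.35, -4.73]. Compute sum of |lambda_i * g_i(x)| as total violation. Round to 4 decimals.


KKT complementary slackness check:
lambda_1 * g_1 = 1.12 * -3.35 = -3.752
lambda_2 * g_2 = 7.85 * -4.73 = -37.1305
Total violation = 3.752 + 37.1305 = 40.8825


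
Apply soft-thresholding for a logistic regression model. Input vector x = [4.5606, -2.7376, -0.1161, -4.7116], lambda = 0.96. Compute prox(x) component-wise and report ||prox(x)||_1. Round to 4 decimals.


Soft-thresholding with lambda = 0.96:
prox(4.5606) = sign(4.5606)*max(|4.5606| - 0.96, 0) = 3.6006
prox(-2.7376) = sign(-2.7376)*max(|-2.7376| - 0.96, 0) = -1.7776
prox(-0.1161) = sign(-0.1161)*max(|-0.1161| - 0.96, 0) = 0.0
prox(-4.7116) = sign(-4.7116)*max(|-4.7116| - 0.96, 0) = -3.7516
prox(x) = [3.6006, -1.7776, 0.0, -3.7516]
||prox(x)||_1 = 3.6006 + 1.7776 + 0.0 + 3.7516 = 9.1298


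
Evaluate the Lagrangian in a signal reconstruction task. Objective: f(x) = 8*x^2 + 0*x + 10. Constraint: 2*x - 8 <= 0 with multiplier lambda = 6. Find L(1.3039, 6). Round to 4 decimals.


Step 1: Evaluate f(x).
f(1.3039) = 8*1.3039^2 + 0*1.3039 + 10 = 23.6012
Step 2: Evaluate g(x).
g(1.3039) = 2*1.3039 - 8 = -5.3922
Step 3: Compute Lagrangian.
L = 23.6012 + 6*-5.3922 = -8.752


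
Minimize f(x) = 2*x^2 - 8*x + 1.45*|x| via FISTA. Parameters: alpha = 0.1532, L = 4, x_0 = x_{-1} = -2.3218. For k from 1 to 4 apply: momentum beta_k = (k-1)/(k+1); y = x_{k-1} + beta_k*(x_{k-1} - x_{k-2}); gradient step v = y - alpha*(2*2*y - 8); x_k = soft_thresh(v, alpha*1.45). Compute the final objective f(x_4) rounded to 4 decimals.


FISTA on f(x) = 2*x^2 - 8*x + 1.45*|x|
L = 4, alpha = 0.1532
Iteration 1: beta = 0.0, y = -2.3218 + 0.0*(-2.3218 + 2.3218) = -2.3218
  grad(y) = -17.2872, v = y - alpha*grad = 0.3266
  prox(v) = soft_thresh(0.3266, 0.2221) = 0.1045
Iteration 2: beta = 0.3333, y = 0.1045 + 0.3333*(0.1045 + 2.3218) = 0.9132
  grad(y) = -4.3472, v = y - alpha*grad = 1.5792
  prox(v) = soft_thresh(1.5792, 0.2221) = 1.3571
Iteration 3: beta = 0.5, y = 1.3571 + 0.5*(1.3571 - 0.1045) = 1.9834
  grad(y) = -0.0666, v = y - alpha*grad = 1.9936
  prox(v) = soft_thresh(1.9936, 0.2221) = 1.7714
Iteration 4: beta = 0.6, y = 1.7714 + 0.6*(1.7714 - 1.3571) = 2.02
  grad(y) = 0.0801, v = y - alpha*grad = 2.0078
  prox(v) = soft_thresh(2.0078, 0.2221) = 1.7856
f(x_4) = 2*1.7856^2 - 8*1.7856 + 1.45*|1.7856| = -5.3189


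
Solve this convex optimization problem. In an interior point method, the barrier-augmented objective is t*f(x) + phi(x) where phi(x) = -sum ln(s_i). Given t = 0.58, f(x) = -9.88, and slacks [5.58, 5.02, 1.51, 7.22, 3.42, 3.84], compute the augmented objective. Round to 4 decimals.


Step 1: Compute log-barrier.
ln values: [1.7192, 1.6134, 0.4121, 1.9769, 1.2296, 1.3455]
phi = -(1.7192 + 1.6134 + 0.4121 + 1.9769 + 1.2296 + 1.3455) = -8.2967
Step 2: Compute augmented objective.
t*f(x) = 0.58*-9.88 = -5.7304
Total = -5.7304 - 8.2967 = -14.0271


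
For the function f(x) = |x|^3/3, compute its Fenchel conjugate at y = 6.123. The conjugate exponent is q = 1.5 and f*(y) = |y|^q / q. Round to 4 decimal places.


The conjugate exponent q satisfies 1/p + 1/q = 1.
p = 3, so q = 3/(3 - 1) = 1.5
|y|^q = 6.123^1.5 = 15.1512
f*(6.123) = 15.1512 / 1.5 = 10.1008


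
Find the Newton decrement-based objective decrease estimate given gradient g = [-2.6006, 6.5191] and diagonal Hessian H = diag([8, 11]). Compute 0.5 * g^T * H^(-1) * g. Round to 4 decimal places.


Step 1: H is diagonal, so H^(-1) * g = [-0.3251, 0.5926].
Step 2: g^T H^(-1) g = sum_i g_i^2 / H_ii
  = (-2.6006)^2/8 + (6.5191)^2/11
  = 0.8454 + 3.8635 = 4.7089
Step 3: Objective decrease = 0.5 * g^T H^(-1) g = 2.3545


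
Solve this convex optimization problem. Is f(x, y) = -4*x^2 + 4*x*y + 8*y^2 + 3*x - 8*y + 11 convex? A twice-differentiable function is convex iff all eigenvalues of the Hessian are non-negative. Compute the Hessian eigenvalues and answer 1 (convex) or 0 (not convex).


The Hessian of f(x,y) = -4*x^2 + 4*x*y + 8*y^2 + 3*x - 8*y + 11 is:
H = [[-8, 4], [4, 16]]
Trace = -8 + 16 = 8
Determinant = -8*16 - (4)^2 = -144
Discriminant = (8)^2 - 4*-144 = 640.0
Eigenvalues: lambda_1 = -8.6491, lambda_2 = 16.6491
The function is not convex.

0


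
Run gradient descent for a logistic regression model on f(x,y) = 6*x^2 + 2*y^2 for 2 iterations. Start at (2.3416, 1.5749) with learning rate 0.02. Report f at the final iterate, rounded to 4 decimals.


Gradient descent on f(x,y) = 6*x^2 + 2*y^2.
Starting point: (2.3416, 1.5749), alpha = 0.02
Step 1: grad_x = 2*6*2.3416 = 28.0992, grad_y = 2*2*1.5749 = 6.2996
  x_1 = 2.3416 - 0.02*28.0992 = 1.7796
  y_1 = 1.5749 - 0.02*6.2996 = 1.4489
Step 2: grad_x = 2*6*1.7796 = 21.3554, grad_y = 2*2*1.4489 = 5.7956
  x_2 = 1.7796 - 0.02*21.3554 = 1.3525
  y_2 = 1.4489 - 0.02*5.7956 = 1.333
f(1.3525, 1.333) = 6*1.3525^2 + 2*1.333^2 = 14.5294


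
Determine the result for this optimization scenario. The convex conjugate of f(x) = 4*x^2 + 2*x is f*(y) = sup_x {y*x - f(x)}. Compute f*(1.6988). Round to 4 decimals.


f*(y) = sup_x {y*x - a*x^2 - b*x} = sup_x {(y-b)*x - a*x^2}
FOC: (y - b) - 2a*x = 0 => x* = (y - b)/(2a)
x* = (1.6988 - 2)/(2*4) = -0.0377
f*(1.6988) = (y-b)^2/(4a) = (1.6988 - 2)^2/(4*4)
= 0.0907/16 = 0.0057


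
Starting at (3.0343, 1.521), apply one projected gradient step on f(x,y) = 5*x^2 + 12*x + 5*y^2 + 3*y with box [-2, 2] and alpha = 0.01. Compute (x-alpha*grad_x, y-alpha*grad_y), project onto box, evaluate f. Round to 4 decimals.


Step 1: Compute gradient at (3.0343, 1.521).
grad_x = 2*5*3.0343 + 12 = 42.343
grad_y = 2*5*1.521 + 3 = 18.21
Step 2: Gradient step.
x_raw = 3.0343 - 0.01*42.343 = 2.6109
y_raw = 1.521 - 0.01*18.21 = 1.3389
Step 3: Project onto [-2, 2].
x_proj = clip(2.6109) = 2.0
y_proj = clip(1.3389) = 1.3389
Step 4: Evaluate f.
f(2.0, 1.3389) = 56.98


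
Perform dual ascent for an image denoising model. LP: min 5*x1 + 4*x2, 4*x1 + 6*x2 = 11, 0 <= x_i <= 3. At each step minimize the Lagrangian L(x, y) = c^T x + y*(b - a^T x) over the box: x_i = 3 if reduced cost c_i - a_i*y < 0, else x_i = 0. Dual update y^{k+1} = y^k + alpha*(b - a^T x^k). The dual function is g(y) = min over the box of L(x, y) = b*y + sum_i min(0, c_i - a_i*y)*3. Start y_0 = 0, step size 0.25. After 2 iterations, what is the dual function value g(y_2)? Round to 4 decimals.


Dual ascent for LP: min 5*x1 + 4*x2, 4*x1 + 6*x2 = 11, 0 <= x_i <= 3
Step 1: y^k = 0.0, reduced costs: (5.0, 4.0)
  x^k = (0.0, 0.0), subgradient = b - a^T x = 11.0
  y^{k+1} = 0.0 + 0.25*11.0 = 2.75
Step 2: y^k = 2.75, reduced costs: (-6.0, -12.5)
  x^k = (3.0, 3.0), subgradient = b - a^T x = -19.0
  y^{k+1} = 2.75 + 0.25*-19.0 = -2.0
Dual objective at y_2 = -2.0: reduced costs (13.0, 16.0), box minimizer x = (0.0, 0.0)
g(y_2) = b*y + (c1 - a1*y)*x1 + (c2 - a2*y)*x2 = 11*(-2.0) + 13.0*0.0 + 16.0*0.0 = -22.0 + 0.0 + 0.0 = -22.0


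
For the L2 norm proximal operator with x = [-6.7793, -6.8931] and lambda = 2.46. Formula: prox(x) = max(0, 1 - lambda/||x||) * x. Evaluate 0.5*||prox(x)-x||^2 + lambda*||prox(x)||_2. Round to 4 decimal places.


Step 1: Compute ||x||.
||x|| = 9.6682
Step 2: Compute scaling factor.
scale = max(0, 1 - 2.46/9.6682) = 0.7456
Step 3: prox(x) = [-5.0544, -5.1392]
||prox(x)|| = 7.2082
Step 4: Proximal objective.
0.5*||prox-x||^2 = 3.0258
lambda*||prox|| = 17.7322
Total = 20.7579


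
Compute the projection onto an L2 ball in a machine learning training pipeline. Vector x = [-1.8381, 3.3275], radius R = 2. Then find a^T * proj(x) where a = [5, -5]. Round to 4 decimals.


Step 1: Compute ||x|| (intermediates to 6 decimals).
||x|| = sqrt((-1.8381)^2 + 3.3275^2) = 3.80143
Step 2: Project.
Since ||x|| > R, scale = R/||x|| = 2/3.80143 = 0.526118, proj(x) = scale * x
proj(x) = [-0.967057, 1.750658]
Step 3: Dot product.
a^T * proj(x) = 5*(-0.967057) - 5*1.750658 = -13.5886


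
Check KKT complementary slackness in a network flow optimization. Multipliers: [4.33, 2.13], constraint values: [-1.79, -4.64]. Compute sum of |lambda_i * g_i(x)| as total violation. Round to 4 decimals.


KKT complementary slackness check:
lambda_1 * g_1 = 4.33 * -1.79 = -7.7507
lambda_2 * g_2 = 2.13 * -4.64 = -9.8832
Total violation = 7.7507 + 9.8832 = 17.6339


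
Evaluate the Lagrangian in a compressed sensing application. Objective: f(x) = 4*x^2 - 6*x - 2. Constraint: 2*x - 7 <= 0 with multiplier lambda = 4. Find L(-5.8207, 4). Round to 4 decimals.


Step 1: Evaluate f(x).
f(-5.8207) = 4*(-5.8207)^2 - 6*(-5.8207) - 2 = 168.4464
Step 2: Evaluate g(x).
g(-5.8207) = 2*-5.8207 - 7 = -18.6414
Step 3: Compute Lagrangian.
L = 168.4464 + 4*-18.6414 = 93.8808


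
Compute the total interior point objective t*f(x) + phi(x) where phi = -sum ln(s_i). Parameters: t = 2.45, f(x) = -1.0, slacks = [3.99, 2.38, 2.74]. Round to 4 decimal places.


Step 1: Compute log-barrier.
ln values: [1.3838, 0.8671, 1.008]
phi = -(1.3838 + 0.8671 + 1.008) = -3.2588
Step 2: Compute augmented objective.
t*f(x) = 2.45*-1.0 = -2.45
Total = -2.45 - 3.2588 = -5.7088


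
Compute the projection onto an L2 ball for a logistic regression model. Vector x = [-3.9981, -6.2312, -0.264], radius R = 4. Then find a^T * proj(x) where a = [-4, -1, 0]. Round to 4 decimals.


Step 1: Compute ||x|| (intermediates to 6 decimals).
||x|| = sqrt((-3.9981)^2 + (-6.2312)^2 + (-0.264)^2) = 7.408262
Step 2: Project.
Since ||x|| > R, scale = R/||x|| = 4/7.408262 = 0.539938, proj(x) = scale * x
proj(x) = [-2.158726, -3.364462, -0.142544]
Step 3: Dot product.
a^T * proj(x) = -4*(-2.158726) - 1*(-3.364462) + 0*(-0.142544) = 11.9994


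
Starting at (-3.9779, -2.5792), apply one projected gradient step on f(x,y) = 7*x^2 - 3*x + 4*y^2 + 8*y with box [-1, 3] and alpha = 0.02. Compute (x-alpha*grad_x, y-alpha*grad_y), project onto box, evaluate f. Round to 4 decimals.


Step 1: Compute gradient at (-3.9779, -2.5792).
grad_x = 2*7*-3.9779 - 3 = -58.6906
grad_y = 2*4*-2.5792 + 8 = -12.6336
Step 2: Gradient step.
x_raw = -3.9779 - 0.02*-58.6906 = -2.8041
y_raw = -2.5792 - 0.02*-12.6336 = -2.3265
Step 3: Project onto [-1, 3].
x_proj = clip(-2.8041) = -1.0
y_proj = clip(-2.3265) = -1.0
Step 4: Evaluate f.
f(-1.0, -1.0) = 6.0


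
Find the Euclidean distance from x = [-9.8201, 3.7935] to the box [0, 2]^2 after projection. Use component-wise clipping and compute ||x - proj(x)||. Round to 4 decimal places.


Project each component onto [0, 2].
clip(-9.8201) = 0.0, clip(3.7935) = 2.0
Projection = [0.0, 2.0]
Squared diffs: [96.4344, 3.2166]
Distance = sqrt(99.651) = 9.9825


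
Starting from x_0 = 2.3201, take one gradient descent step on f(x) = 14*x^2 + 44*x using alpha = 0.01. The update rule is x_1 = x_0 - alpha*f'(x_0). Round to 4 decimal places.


We compute the gradient at x_0 and apply the update.
f'(x) = 28*x + 44
f'(2.3201) = 28*2.3201 + 44 = 108.9628
x_1 = 2.3201 - 0.01*108.9628 = 1.2305


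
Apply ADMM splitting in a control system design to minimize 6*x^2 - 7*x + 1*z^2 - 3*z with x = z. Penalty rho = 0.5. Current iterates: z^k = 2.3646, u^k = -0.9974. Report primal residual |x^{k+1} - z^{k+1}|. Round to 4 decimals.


ADMM iteration with rho = 0.5, z^k = 2.3646, u^k = -0.9974
Step 1: x-update.
Minimize 6*x^2 - 7*x + (0.5/2)*(x - 2.3646 - 0.9974)^2
FOC: (2*6 + 0.5)*x = 7 + 0.5*(2.3646 + 0.9974)
x^{k+1} = 0.6945
Step 2: z-update.
Minimize 1*z^2 - 3*z + (0.5/2)*(0.6945 - z - 0.9974)^2
FOC: (2*1 + 0.5)*z = 3 + 0.5*(0.6945 - 0.9974)
z^{k+1} = 1.1394
Step 3: u-update.
u^{k+1} = -0.9974 + 0.6945 - 1.1394 = -1.4423
Step 4: Primal residual = |0.6945 - 1.1394| = 0.4449


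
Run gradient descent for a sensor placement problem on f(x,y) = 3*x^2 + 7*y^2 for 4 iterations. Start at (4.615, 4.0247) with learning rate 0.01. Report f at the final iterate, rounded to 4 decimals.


Gradient descent on f(x,y) = 3*x^2 + 7*y^2.
Starting point: (4.615, 4.0247), alpha = 0.01
Step 1: grad_x = 2*3*4.615 = 27.69, grad_y = 2*7*4.0247 = 56.3458
  x_1 = 4.615 - 0.01*27.69 = 4.3381
  y_1 = 4.0247 - 0.01*56.3458 = 3.4612
Step 2: grad_x = 2*3*4.3381 = 26.0286, grad_y = 2*7*3.4612 = 48.4574
  x_2 = 4.3381 - 0.01*26.0286 = 4.0778
  y_2 = 3.4612 - 0.01*48.4574 = 2.9767
Step 3: grad_x = 2*3*4.0778 = 24.4669, grad_y = 2*7*2.9767 = 41.6734
  x_3 = 4.0778 - 0.01*24.4669 = 3.8331
  y_3 = 2.9767 - 0.01*41.6734 = 2.5599
Step 4: grad_x = 2*3*3.8331 = 22.9989, grad_y = 2*7*2.5599 = 35.8391
  x_4 = 3.8331 - 0.01*22.9989 = 3.6032
  y_4 = 2.5599 - 0.01*35.8391 = 2.2015
f(3.6032, 2.2015) = 3*3.6032^2 + 7*2.2015^2 = 72.8758


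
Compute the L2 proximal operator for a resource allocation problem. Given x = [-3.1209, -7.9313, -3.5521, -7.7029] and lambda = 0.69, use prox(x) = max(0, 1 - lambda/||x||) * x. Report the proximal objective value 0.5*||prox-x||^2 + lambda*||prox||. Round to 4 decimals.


Step 1: Compute ||x||.
||x|| = 12.0249
Step 2: Compute scaling factor.
scale = max(0, 1 - 0.69/12.0249) = 0.9426
Step 3: prox(x) = [-2.9418, -7.4762, -3.3483, -7.2609]
||prox(x)|| = 11.3349
Step 4: Proximal objective.
0.5*||prox-x||^2 = 0.2381
lambda*||prox|| = 7.8211
Total = 8.0591


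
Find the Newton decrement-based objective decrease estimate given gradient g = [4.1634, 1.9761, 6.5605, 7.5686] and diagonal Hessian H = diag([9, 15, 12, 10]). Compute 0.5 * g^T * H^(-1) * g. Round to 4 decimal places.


Step 1: H is diagonal, so H^(-1) * g = [0.4626, 0.1317, 0.5467, 0.7569].
Step 2: g^T H^(-1) g = sum_i g_i^2 / H_ii
  = (4.1634)^2/9 + (1.9761)^2/15 + (6.5605)^2/12 + (7.5686)^2/10
  = 1.926 + 0.2603 + 3.5867 + 5.7284 = 11.5014
Step 3: Objective decrease = 0.5 * g^T H^(-1) g = 5.7507


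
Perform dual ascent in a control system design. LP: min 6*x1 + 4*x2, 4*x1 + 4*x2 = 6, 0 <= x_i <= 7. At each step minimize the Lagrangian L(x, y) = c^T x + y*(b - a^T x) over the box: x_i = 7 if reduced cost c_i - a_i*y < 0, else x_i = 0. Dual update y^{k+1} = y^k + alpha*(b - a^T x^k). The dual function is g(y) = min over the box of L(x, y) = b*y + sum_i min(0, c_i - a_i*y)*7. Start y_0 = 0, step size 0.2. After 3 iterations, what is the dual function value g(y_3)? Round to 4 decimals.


Dual ascent for LP: min 6*x1 + 4*x2, 4*x1 + 4*x2 = 6, 0 <= x_i <= 7
Step 1: y^k = 0.0, reduced costs: (6.0, 4.0)
  x^k = (0.0, 0.0), subgradient = b - a^T x = 6.0
  y^{k+1} = 0.0 + 0.2*6.0 = 1.2
Step 2: y^k = 1.2, reduced costs: (1.2, -0.8)
  x^k = (0.0, 7.0), subgradient = b - a^T x = -22.0
  y^{k+1} = 1.2 + 0.2*-22.0 = -3.2
Step 3: y^k = -3.2, reduced costs: (18.8, 16.8)
  x^k = (0.0, 0.0), subgradient = b - a^T x = 6.0
  y^{k+1} = -3.2 + 0.2*6.0 = -2.0
Dual objective at y_3 = -2.0: reduced costs (14.0, 12.0), box minimizer x = (0.0, 0.0)
g(y_3) = b*y + (c1 - a1*y)*x1 + (c2 - a2*y)*x2 = 6*(-2.0) + 14.0*0.0 + 12.0*0.0 = -12.0 + 0.0 + 0.0 = -12.0


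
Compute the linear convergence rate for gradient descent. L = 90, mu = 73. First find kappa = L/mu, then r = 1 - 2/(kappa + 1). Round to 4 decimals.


Step 1: Compute the condition number.
kappa = L/mu = 90/73 = 1.2329
Step 2: Compute the convergence rate.
r = 1 - 2/(kappa + 1) = 1 - 2*mu/(L + mu) = (L - mu)/(L + mu) = 17/163 = 0.1043


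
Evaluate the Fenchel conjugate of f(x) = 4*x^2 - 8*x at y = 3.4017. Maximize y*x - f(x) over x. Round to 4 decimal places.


f*(y) = sup_x {y*x - a*x^2 - b*x} = sup_x {(y-b)*x - a*x^2}
FOC: (y - b) - 2a*x = 0 => x* = (y - b)/(2a)
x* = (3.4017 + 8)/(2*4) = 1.4252
f*(3.4017) = (y-b)^2/(4a) = (3.4017 + 8)^2/(4*4)
= 129.9988/16 = 8.1249


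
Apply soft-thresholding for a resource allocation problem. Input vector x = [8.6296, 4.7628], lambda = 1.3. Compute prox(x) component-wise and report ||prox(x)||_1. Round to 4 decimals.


Soft-thresholding with lambda = 1.3:
prox(8.6296) = sign(8.6296)*max(|8.6296| - 1.3, 0) = 7.3296
prox(4.7628) = sign(4.7628)*max(|4.7628| - 1.3, 0) = 3.4628
prox(x) = [7.3296, 3.4628]
||prox(x)||_1 = 7.3296 + 3.4628 = 10.7924


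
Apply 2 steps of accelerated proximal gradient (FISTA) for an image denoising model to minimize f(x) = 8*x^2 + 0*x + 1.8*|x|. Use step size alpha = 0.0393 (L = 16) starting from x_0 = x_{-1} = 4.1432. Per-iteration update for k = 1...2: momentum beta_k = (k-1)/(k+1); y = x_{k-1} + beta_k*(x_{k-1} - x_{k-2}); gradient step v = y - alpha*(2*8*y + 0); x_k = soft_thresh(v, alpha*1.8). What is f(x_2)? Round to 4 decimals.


FISTA on f(x) = 8*x^2 + 0*x + 1.8*|x|
L = 16, alpha = 0.0393
Iteration 1: beta = 0.0, y = 4.1432 + 0.0*(4.1432 - 4.1432) = 4.1432
  grad(y) = 66.2912, v = y - alpha*grad = 1.538
  prox(v) = soft_thresh(1.538, 0.0707) = 1.4672
Iteration 2: beta = 0.3333, y = 1.4672 + 0.3333*(1.4672 - 4.1432) = 0.5752
  grad(y) = 9.2035, v = y - alpha*grad = 0.2135
  prox(v) = soft_thresh(0.2135, 0.0707) = 0.1428
f(x_2) = 8*0.1428^2 + 0*0.1428 + 1.8*|0.1428| = 0.4201


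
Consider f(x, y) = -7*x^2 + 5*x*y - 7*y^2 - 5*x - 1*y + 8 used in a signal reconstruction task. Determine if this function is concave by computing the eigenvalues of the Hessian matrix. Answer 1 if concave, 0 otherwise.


The Hessian of f(x,y) = -7*x^2 + 5*x*y - 7*y^2 - 5*x - 1*y + 8 is:
H = [[-14, 5], [5, -14]]
Trace = -14 - 14 = -28
Determinant = -14*-14 - (5)^2 = 171
Discriminant = (-28)^2 - 4*171 = 100.0
Eigenvalues: lambda_1 = -19.0, lambda_2 = -9.0
The function is concave.

1


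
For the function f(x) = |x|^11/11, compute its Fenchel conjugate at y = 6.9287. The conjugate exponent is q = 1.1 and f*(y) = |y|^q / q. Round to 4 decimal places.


The conjugate exponent q satisfies 1/p + 1/q = 1.
p = 11, so q = 11/(11 - 1) = 1.1
|y|^q = 6.9287^1.1 = 8.4085
f*(6.9287) = 8.4085 / 1.1 = 7.6441


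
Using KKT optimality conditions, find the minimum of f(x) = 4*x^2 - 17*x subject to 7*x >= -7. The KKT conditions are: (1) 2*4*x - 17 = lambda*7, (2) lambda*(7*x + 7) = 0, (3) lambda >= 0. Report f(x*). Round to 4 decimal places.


Step 1: Try lambda = 0 (constraint inactive).
Stationarity: 2*4*x - 17 = 0
x* = 17/(2*4) = 2.125
Check constraint: 7*2.125 = 14.875 >= -7 -- satisfied.
Step 2: Compute optimal value.
f(x*) = 4*2.125^2 - 17*2.125 = -18.0625


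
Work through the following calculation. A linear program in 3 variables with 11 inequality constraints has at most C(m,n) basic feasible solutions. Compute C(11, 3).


Each vertex corresponds to some choice of n active constraints out of m, so the number of vertices is at most C(m, n) = m! / (n!(m-n)!).
m = 11, n = 3
Numerator: 11 * 10 * 9
Denominator: 3! = 6
C(11, 3) = 165


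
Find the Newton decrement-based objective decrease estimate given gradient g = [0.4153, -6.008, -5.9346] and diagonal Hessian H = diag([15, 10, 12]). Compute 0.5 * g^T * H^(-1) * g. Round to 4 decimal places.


Step 1: H is diagonal, so H^(-1) * g = [0.0277, -0.6008, -0.4946].
Step 2: g^T H^(-1) g = sum_i g_i^2 / H_ii
  = (0.4153)^2/15 + (-6.008)^2/10 + (-5.9346)^2/12
  = 0.0115 + 3.6096 + 2.935 = 6.5561
Step 3: Objective decrease = 0.5 * g^T H^(-1) g = 3.278


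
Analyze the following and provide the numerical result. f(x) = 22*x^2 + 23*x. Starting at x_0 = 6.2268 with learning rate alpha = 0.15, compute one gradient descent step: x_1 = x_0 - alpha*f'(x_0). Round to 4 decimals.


We compute the gradient at x_0 and apply the update.
f'(x) = 44*x + 23
f'(6.2268) = 44*6.2268 + 23 = 296.9792
x_1 = 6.2268 - 0.15*296.9792 = -38.3201


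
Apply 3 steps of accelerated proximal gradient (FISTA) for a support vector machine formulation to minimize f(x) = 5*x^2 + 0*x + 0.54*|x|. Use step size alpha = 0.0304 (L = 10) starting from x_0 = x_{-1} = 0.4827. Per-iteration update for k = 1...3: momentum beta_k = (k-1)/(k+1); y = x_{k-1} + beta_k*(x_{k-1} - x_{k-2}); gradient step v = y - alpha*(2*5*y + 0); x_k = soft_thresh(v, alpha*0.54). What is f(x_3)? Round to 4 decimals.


FISTA on f(x) = 5*x^2 + 0*x + 0.54*|x|
L = 10, alpha = 0.0304
Iteration 1: beta = 0.0, y = 0.4827 + 0.0*(0.4827 - 0.4827) = 0.4827
  grad(y) = 4.827, v = y - alpha*grad = 0.336
  prox(v) = soft_thresh(0.336, 0.0164) = 0.3195
Iteration 2: beta = 0.3333, y = 0.3195 + 0.3333*(0.3195 - 0.4827) = 0.2652
  grad(y) = 2.6516, v = y - alpha*grad = 0.1845
  prox(v) = soft_thresh(0.1845, 0.0164) = 0.1681
Iteration 3: beta = 0.5, y = 0.1681 + 0.5*(0.1681 - 0.3195) = 0.0924
  grad(y) = 0.9243, v = y - alpha*grad = 0.0643
  prox(v) = soft_thresh(0.0643, 0.0164) = 0.0479
f(x_3) = 5*0.0479^2 + 0*0.0479 + 0.54*|0.0479| = 0.0374


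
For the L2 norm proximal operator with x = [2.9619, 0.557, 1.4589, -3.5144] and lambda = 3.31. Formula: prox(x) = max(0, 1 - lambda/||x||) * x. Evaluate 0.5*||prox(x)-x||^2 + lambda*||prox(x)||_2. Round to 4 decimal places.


Step 1: Compute ||x||.
||x|| = 4.8541
Step 2: Compute scaling factor.
scale = max(0, 1 - 3.31/4.8541) = 0.3181
Step 3: prox(x) = [0.9422, 0.1772, 0.4641, -1.1179]
||prox(x)|| = 1.5441
Step 4: Proximal objective.
0.5*||prox-x||^2 = 5.4781
lambda*||prox|| = 5.111
Total = 10.5891


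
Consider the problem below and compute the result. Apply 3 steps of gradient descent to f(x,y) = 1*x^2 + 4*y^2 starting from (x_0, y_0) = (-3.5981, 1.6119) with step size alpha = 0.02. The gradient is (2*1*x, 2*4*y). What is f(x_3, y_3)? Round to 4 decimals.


Gradient descent on f(x,y) = 1*x^2 + 4*y^2.
Starting point: (-3.5981, 1.6119), alpha = 0.02
Step 1: grad_x = 2*1*-3.5981 = -7.1962, grad_y = 2*4*1.6119 = 12.8952
  x_1 = -3.5981 - 0.02*-7.1962 = -3.4542
  y_1 = 1.6119 - 0.02*12.8952 = 1.354
Step 2: grad_x = 2*1*-3.4542 = -6.9084, grad_y = 2*4*1.354 = 10.832
  x_2 = -3.4542 - 0.02*-6.9084 = -3.316
  y_2 = 1.354 - 0.02*10.832 = 1.1374
Step 3: grad_x = 2*1*-3.316 = -6.632, grad_y = 2*4*1.1374 = 9.0989
  x_3 = -3.316 - 0.02*-6.632 = -3.1834
  y_3 = 1.1374 - 0.02*9.0989 = 0.9554
f(-3.1834, 0.9554) = 1*(-3.1834)^2 + 4*0.9554^2 = 13.7848


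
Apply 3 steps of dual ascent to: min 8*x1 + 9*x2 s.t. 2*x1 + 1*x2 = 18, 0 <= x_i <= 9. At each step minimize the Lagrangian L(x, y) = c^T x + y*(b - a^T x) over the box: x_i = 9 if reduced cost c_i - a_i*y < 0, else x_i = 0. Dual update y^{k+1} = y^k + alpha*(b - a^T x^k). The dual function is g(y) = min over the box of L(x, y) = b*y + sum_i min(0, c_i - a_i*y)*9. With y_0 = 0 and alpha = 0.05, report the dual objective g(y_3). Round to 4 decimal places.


Dual ascent for LP: min 8*x1 + 9*x2, 2*x1 + 1*x2 = 18, 0 <= x_i <= 9
Step 1: y^k = 0.0, reduced costs: (8.0, 9.0)
  x^k = (0.0, 0.0), subgradient = b - a^T x = 18.0
  y^{k+1} = 0.0 + 0.05*18.0 = 0.9
Step 2: y^k = 0.9, reduced costs: (6.2, 8.1)
  x^k = (0.0, 0.0), subgradient = b - a^T x = 18.0
  y^{k+1} = 0.9 + 0.05*18.0 = 1.8
Step 3: y^k = 1.8, reduced costs: (4.4, 7.2)
  x^k = (0.0, 0.0), subgradient = b - a^T x = 18.0
  y^{k+1} = 1.8 + 0.05*18.0 = 2.7
Dual objective at y_3 = 2.7: reduced costs (2.6, 6.3), box minimizer x = (0.0, 0.0)
g(y_3) = b*y + (c1 - a1*y)*x1 + (c2 - a2*y)*x2 = 18*2.7 + 2.6*0.0 + 6.3*0.0 = 48.6 + 0.0 + 0.0 = 48.6


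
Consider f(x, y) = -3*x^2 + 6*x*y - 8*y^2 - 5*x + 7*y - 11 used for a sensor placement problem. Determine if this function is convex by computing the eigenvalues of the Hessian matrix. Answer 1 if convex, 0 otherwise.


The Hessian of f(x,y) = -3*x^2 + 6*x*y - 8*y^2 - 5*x + 7*y - 11 is:
H = [[-6, 6], [6, -16]]
Trace = -6 - 16 = -22
Determinant = -6*-16 - (6)^2 = 60
Discriminant = (-22)^2 - 4*60 = 244.0
Eigenvalues: lambda_1 = -18.8102, lambda_2 = -3.1898
The function is not convex.

0


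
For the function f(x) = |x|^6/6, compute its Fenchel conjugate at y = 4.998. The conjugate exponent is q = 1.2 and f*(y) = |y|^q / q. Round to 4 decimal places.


The conjugate exponent q satisfies 1/p + 1/q = 1.
p = 6, so q = 6/(6 - 1) = 1.2
|y|^q = 4.998^1.2 = 6.8953
f*(4.998) = 6.8953 / 1.2 = 5.7461


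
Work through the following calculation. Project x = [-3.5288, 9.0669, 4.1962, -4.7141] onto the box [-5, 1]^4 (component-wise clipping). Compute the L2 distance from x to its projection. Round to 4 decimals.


Project each component onto [-5, 1].
clip(-3.5288) = -3.5288, clip(9.0669) = 1.0, clip(4.1962) = 1.0, clip(-4.7141) = -4.7141
Projection = [-3.5288, 1.0, 1.0, -4.7141]
Squared diffs: [0.0, 65.0749, 10.2157, 0.0]
Distance = sqrt(75.2906) = 8.677


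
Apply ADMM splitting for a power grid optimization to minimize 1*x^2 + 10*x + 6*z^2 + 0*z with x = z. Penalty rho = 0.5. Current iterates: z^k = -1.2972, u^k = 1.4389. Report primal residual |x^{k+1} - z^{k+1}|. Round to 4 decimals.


ADMM iteration with rho = 0.5, z^k = -1.2972, u^k = 1.4389
Step 1: x-update.
Minimize 1*x^2 + 10*x + (0.5/2)*(x + 1.2972 + 1.4389)^2
FOC: (2*1 + 0.5)*x = -10 + 0.5*(-1.2972 - 1.4389)
x^{k+1} = -4.5472
Step 2: z-update.
Minimize 6*z^2 + 0*z + (0.5/2)*(-4.5472 - z + 1.4389)^2
FOC: (2*6 + 0.5)*z = 0 + 0.5*(-4.5472 + 1.4389)
z^{k+1} = -0.1243
Step 3: u-update.
u^{k+1} = 1.4389 - 4.5472 + 0.1243 = -2.984
Step 4: Primal residual = |-4.5472 + 0.1243| = 4.4229


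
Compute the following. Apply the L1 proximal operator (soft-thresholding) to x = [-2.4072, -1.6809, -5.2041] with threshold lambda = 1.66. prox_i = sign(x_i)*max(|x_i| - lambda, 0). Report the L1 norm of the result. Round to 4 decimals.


Soft-thresholding with lambda = 1.66:
prox(-2.4072) = sign(-2.4072)*max(|-2.4072| - 1.66, 0) = -0.7472
prox(-1.6809) = sign(-1.6809)*max(|-1.6809| - 1.66, 0) = -0.0209
prox(-5.2041) = sign(-5.2041)*max(|-5.2041| - 1.66, 0) = -3.5441
prox(x) = [-0.7472, -0.0209, -3.5441]
||prox(x)||_1 = 0.7472 + 0.0209 + 3.5441 = 4.3122


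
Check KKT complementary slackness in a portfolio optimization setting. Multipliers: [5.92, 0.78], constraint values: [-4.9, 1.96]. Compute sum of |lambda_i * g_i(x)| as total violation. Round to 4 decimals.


KKT complementary slackness check:
lambda_1 * g_1 = 5.92 * -4.9 = -29.008
lambda_2 * g_2 = 0.78 * 1.96 = 1.5288
Total violation = 29.008 + 1.5288 = 30.5368


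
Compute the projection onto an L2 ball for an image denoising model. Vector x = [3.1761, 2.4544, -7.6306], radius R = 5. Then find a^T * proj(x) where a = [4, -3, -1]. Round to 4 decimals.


Step 1: Compute ||x|| (intermediates to 6 decimals).
||x|| = sqrt(3.1761^2 + 2.4544^2 + (-7.6306)^2) = 8.621934
Step 2: Project.
Since ||x|| > R, scale = R/||x|| = 5/8.621934 = 0.579916, proj(x) = scale * x
proj(x) = [1.841871, 1.423346, -4.425107]
Step 3: Dot product.
a^T * proj(x) = 4*1.841871 - 3*1.423346 - 1*(-4.425107) = 7.5226


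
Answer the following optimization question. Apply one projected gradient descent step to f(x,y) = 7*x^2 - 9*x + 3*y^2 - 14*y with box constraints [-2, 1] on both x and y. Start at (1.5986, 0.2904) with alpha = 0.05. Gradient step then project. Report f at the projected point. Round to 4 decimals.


Step 1: Compute gradient at (1.5986, 0.2904).
grad_x = 2*7*1.5986 - 9 = 13.3804
grad_y = 2*3*0.2904 - 14 = -12.2576
Step 2: Gradient step.
x_raw = 1.5986 - 0.05*13.3804 = 0.9296
y_raw = 0.2904 - 0.05*-12.2576 = 0.9033
Step 3: Project onto [-2, 1].
x_proj = clip(0.9296) = 0.9296
y_proj = clip(0.9033) = 0.9033
Step 4: Evaluate f.
f(0.9296, 0.9033) = -12.5156


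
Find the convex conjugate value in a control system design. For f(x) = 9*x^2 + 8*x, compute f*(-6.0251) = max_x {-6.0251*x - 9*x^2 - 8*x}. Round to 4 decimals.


f*(y) = sup_x {y*x - a*x^2 - b*x} = sup_x {(y-b)*x - a*x^2}
FOC: (y - b) - 2a*x = 0 => x* = (y - b)/(2a)
x* = (-6.0251 - 8)/(2*9) = -0.7792
f*(-6.0251) = (y-b)^2/(4a) = (-6.0251 - 8)^2/(4*9)
= 196.7034/36 = 5.464


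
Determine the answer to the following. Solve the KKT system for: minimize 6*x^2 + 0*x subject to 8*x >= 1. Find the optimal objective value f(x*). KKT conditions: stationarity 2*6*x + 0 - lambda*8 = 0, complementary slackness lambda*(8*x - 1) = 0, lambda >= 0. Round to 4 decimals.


Step 1: Try lambda = 0 (constraint inactive).
x_unc = 0/(2*6) = 0.0
Check: 8*0.0 = 0.0 < 1 -- violated!
Step 2: Constraint must be active: 8*x = 1
x* = 1/8 = 0.125
lambda = (2*6*0.125 + 0)/8 = 0.1875
Step 3: Compute optimal value.
f(x*) = 6*0.125^2 + 0*0.125 = 0.0938


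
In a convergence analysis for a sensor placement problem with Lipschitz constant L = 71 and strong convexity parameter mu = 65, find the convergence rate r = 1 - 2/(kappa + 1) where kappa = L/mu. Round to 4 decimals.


Step 1: Compute the condition number.
kappa = L/mu = 71/65 = 1.0923
Step 2: Compute the convergence rate.
r = 1 - 2/(kappa + 1) = 1 - 2*mu/(L + mu) = (L - mu)/(L + mu) = 6/136 = 0.0441


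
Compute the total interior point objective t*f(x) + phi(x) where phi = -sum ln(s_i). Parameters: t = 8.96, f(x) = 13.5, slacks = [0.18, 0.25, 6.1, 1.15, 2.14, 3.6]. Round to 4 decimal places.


Step 1: Compute log-barrier.
ln values: [-1.7148, -1.3863, 1.8083, 0.1398, 0.7608, 1.2809]
phi = -(-1.7148 - 1.3863 + 1.8083 + 0.1398 + 0.7608 + 1.2809) = -0.8887
Step 2: Compute augmented objective.
t*f(x) = 8.96*13.5 = 120.96
Total = 120.96 - 0.8887 = 120.0713


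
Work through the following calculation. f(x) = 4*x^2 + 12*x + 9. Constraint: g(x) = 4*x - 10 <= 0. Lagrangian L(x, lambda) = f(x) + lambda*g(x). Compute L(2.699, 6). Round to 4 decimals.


Step 1: Evaluate f(x).
f(2.699) = 4*2.699^2 + 12*2.699 + 9 = 70.5264
Step 2: Evaluate g(x).
g(2.699) = 4*2.699 - 10 = 0.796
Step 3: Compute Lagrangian.
L = 70.5264 + 6*0.796 = 75.3024


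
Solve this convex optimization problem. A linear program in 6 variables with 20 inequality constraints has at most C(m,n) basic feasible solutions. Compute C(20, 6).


Each vertex corresponds to some choice of n active constraints out of m, so the number of vertices is at most C(m, n) = m! / (n!(m-n)!).
m = 20, n = 6
Numerator: 20 * 19 * 18 * 17 * 16 * 15
Denominator: 6! = 720
C(20, 6) = 38760


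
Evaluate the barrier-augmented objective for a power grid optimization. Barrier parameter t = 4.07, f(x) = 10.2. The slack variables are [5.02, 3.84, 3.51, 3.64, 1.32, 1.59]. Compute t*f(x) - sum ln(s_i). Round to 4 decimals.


Step 1: Compute log-barrier.
ln values: [1.6134, 1.3455, 1.2556, 1.292, 0.2776, 0.4637]
phi = -(1.6134 + 1.3455 + 1.2556 + 1.292 + 0.2776 + 0.4637) = -6.2479
Step 2: Compute augmented objective.
t*f(x) = 4.07*10.2 = 41.514
Total = 41.514 - 6.2479 = 35.2661


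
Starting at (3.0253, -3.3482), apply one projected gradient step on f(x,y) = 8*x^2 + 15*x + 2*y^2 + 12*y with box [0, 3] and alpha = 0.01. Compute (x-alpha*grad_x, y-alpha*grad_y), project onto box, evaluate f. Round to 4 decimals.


Step 1: Compute gradient at (3.0253, -3.3482).
grad_x = 2*8*3.0253 + 15 = 63.4048
grad_y = 2*2*-3.3482 + 12 = -1.3928
Step 2: Gradient step.
x_raw = 3.0253 - 0.01*63.4048 = 2.3913
y_raw = -3.3482 - 0.01*-1.3928 = -3.3343
Step 3: Project onto [0, 3].
x_proj = clip(2.3913) = 2.3913
y_proj = clip(-3.3343) = 0.0
Step 4: Evaluate f.
f(2.3913, 0.0) = 81.6135
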